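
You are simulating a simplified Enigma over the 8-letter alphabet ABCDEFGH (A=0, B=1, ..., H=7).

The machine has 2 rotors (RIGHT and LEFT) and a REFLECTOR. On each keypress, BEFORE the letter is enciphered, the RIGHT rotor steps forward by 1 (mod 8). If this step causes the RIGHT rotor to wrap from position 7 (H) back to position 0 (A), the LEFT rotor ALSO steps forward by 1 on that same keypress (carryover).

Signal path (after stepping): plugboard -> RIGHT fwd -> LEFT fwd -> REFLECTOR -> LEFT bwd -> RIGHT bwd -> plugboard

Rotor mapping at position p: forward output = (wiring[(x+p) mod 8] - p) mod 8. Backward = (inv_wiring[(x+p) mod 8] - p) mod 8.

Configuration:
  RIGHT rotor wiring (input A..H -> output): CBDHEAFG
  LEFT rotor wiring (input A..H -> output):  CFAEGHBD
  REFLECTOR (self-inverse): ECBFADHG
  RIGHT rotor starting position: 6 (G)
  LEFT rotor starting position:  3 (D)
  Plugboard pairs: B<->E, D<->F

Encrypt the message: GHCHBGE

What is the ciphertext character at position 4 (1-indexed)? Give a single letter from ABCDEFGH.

Char 1 ('G'): step: R->7, L=3; G->plug->G->R->B->L->D->refl->F->L'->H->R'->A->plug->A
Char 2 ('H'): step: R->0, L->4 (L advanced); H->plug->H->R->G->L->E->refl->A->L'->H->R'->D->plug->F
Char 3 ('C'): step: R->1, L=4; C->plug->C->R->G->L->E->refl->A->L'->H->R'->E->plug->B
Char 4 ('H'): step: R->2, L=4; H->plug->H->R->H->L->A->refl->E->L'->G->R'->D->plug->F

F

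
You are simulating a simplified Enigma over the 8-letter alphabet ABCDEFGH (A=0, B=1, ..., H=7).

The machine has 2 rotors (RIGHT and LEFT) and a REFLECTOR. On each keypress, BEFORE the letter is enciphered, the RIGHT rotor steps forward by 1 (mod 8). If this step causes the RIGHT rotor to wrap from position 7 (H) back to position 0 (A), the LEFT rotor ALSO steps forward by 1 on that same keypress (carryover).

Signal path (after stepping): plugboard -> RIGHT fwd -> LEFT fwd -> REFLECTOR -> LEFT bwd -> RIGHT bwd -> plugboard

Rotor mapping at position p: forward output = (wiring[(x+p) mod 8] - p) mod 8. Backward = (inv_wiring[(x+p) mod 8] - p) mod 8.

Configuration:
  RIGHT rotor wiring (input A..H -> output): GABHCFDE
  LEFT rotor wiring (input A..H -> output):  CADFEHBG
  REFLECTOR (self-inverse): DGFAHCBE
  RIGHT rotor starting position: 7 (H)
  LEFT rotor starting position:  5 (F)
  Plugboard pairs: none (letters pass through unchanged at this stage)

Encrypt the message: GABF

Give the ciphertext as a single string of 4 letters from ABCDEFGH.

Char 1 ('G'): step: R->0, L->6 (L advanced); G->plug->G->R->D->L->C->refl->F->L'->E->R'->H->plug->H
Char 2 ('A'): step: R->1, L=6; A->plug->A->R->H->L->B->refl->G->L'->G->R'->C->plug->C
Char 3 ('B'): step: R->2, L=6; B->plug->B->R->F->L->H->refl->E->L'->C->R'->F->plug->F
Char 4 ('F'): step: R->3, L=6; F->plug->F->R->D->L->C->refl->F->L'->E->R'->A->plug->A

Answer: HCFA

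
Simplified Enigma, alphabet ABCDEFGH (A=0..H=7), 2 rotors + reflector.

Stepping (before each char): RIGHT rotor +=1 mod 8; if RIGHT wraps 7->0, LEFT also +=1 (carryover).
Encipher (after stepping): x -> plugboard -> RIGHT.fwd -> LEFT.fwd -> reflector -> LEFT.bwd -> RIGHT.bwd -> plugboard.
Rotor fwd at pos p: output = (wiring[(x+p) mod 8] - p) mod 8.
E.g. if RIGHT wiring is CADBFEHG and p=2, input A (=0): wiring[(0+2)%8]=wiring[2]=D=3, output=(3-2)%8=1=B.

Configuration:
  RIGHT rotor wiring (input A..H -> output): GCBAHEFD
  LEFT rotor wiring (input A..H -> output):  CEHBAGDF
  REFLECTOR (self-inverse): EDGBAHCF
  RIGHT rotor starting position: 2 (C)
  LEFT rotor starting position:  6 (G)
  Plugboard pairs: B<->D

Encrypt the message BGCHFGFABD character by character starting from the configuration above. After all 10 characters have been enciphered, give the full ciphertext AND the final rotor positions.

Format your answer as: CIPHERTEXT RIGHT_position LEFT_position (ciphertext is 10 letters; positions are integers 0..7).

Char 1 ('B'): step: R->3, L=6; B->plug->D->R->C->L->E->refl->A->L'->H->R'->G->plug->G
Char 2 ('G'): step: R->4, L=6; G->plug->G->R->F->L->D->refl->B->L'->E->R'->H->plug->H
Char 3 ('C'): step: R->5, L=6; C->plug->C->R->G->L->C->refl->G->L'->D->R'->G->plug->G
Char 4 ('H'): step: R->6, L=6; H->plug->H->R->G->L->C->refl->G->L'->D->R'->E->plug->E
Char 5 ('F'): step: R->7, L=6; F->plug->F->R->A->L->F->refl->H->L'->B->R'->E->plug->E
Char 6 ('G'): step: R->0, L->7 (L advanced); G->plug->G->R->F->L->B->refl->D->L'->B->R'->C->plug->C
Char 7 ('F'): step: R->1, L=7; F->plug->F->R->E->L->C->refl->G->L'->A->R'->B->plug->D
Char 8 ('A'): step: R->2, L=7; A->plug->A->R->H->L->E->refl->A->L'->D->R'->E->plug->E
Char 9 ('B'): step: R->3, L=7; B->plug->D->R->C->L->F->refl->H->L'->G->R'->H->plug->H
Char 10 ('D'): step: R->4, L=7; D->plug->B->R->A->L->G->refl->C->L'->E->R'->H->plug->H
Final: ciphertext=GHGEECDEHH, RIGHT=4, LEFT=7

Answer: GHGEECDEHH 4 7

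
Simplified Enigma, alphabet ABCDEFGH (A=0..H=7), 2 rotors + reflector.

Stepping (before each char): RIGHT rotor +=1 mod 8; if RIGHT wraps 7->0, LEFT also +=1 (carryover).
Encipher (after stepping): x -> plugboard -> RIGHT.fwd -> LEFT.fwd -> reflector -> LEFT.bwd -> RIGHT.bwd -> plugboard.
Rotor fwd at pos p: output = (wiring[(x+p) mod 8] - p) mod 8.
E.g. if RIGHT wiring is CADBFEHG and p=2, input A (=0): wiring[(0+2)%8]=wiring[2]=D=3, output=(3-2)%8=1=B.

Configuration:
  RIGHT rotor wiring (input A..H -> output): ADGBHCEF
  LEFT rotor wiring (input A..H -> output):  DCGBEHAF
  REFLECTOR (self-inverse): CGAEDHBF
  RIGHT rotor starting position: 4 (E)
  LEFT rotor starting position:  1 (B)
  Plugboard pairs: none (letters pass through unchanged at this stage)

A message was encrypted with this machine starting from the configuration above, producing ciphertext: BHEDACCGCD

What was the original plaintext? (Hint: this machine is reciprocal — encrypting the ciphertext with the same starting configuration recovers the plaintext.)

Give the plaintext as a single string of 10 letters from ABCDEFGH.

Char 1 ('B'): step: R->5, L=1; B->plug->B->R->H->L->C->refl->A->L'->C->R'->H->plug->H
Char 2 ('H'): step: R->6, L=1; H->plug->H->R->E->L->G->refl->B->L'->A->R'->E->plug->E
Char 3 ('E'): step: R->7, L=1; E->plug->E->R->C->L->A->refl->C->L'->H->R'->D->plug->D
Char 4 ('D'): step: R->0, L->2 (L advanced); D->plug->D->R->B->L->H->refl->F->L'->D->R'->B->plug->B
Char 5 ('A'): step: R->1, L=2; A->plug->A->R->C->L->C->refl->A->L'->H->R'->H->plug->H
Char 6 ('C'): step: R->2, L=2; C->plug->C->R->F->L->D->refl->E->L'->A->R'->D->plug->D
Char 7 ('C'): step: R->3, L=2; C->plug->C->R->H->L->A->refl->C->L'->C->R'->E->plug->E
Char 8 ('G'): step: R->4, L=2; G->plug->G->R->C->L->C->refl->A->L'->H->R'->F->plug->F
Char 9 ('C'): step: R->5, L=2; C->plug->C->R->A->L->E->refl->D->L'->F->R'->A->plug->A
Char 10 ('D'): step: R->6, L=2; D->plug->D->R->F->L->D->refl->E->L'->A->R'->E->plug->E

Answer: HEDBHDEFAE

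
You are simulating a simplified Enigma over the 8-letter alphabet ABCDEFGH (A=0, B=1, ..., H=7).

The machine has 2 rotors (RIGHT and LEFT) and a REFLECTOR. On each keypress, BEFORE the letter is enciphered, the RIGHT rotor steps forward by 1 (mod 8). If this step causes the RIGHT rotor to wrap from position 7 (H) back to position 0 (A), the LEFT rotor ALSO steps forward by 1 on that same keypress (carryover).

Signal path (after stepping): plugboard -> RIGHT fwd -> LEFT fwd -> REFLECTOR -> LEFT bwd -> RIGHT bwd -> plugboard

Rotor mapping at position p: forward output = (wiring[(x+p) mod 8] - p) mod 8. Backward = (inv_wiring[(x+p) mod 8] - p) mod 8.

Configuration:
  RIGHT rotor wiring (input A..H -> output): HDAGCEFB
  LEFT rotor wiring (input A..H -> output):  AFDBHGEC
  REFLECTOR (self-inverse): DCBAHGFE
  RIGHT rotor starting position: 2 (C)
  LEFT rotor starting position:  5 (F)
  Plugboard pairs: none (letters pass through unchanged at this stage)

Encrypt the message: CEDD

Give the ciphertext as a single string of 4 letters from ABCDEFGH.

Char 1 ('C'): step: R->3, L=5; C->plug->C->R->B->L->H->refl->E->L'->G->R'->E->plug->E
Char 2 ('E'): step: R->4, L=5; E->plug->E->R->D->L->D->refl->A->L'->E->R'->G->plug->G
Char 3 ('D'): step: R->5, L=5; D->plug->D->R->C->L->F->refl->G->L'->F->R'->H->plug->H
Char 4 ('D'): step: R->6, L=5; D->plug->D->R->F->L->G->refl->F->L'->C->R'->E->plug->E

Answer: EGHE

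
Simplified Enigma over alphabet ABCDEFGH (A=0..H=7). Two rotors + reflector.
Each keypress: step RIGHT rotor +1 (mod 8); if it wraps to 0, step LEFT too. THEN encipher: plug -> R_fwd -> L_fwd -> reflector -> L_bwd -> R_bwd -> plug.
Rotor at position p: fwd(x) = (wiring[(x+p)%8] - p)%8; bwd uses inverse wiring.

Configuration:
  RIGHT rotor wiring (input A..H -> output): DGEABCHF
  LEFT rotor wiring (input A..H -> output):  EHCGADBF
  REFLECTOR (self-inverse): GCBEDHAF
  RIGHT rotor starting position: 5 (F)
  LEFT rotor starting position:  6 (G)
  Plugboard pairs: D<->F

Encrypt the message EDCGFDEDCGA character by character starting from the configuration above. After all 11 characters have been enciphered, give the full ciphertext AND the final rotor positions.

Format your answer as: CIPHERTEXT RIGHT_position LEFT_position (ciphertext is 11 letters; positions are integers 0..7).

Char 1 ('E'): step: R->6, L=6; E->plug->E->R->G->L->C->refl->B->L'->D->R'->G->plug->G
Char 2 ('D'): step: R->7, L=6; D->plug->F->R->C->L->G->refl->A->L'->F->R'->D->plug->F
Char 3 ('C'): step: R->0, L->7 (L advanced); C->plug->C->R->E->L->H->refl->F->L'->B->R'->E->plug->E
Char 4 ('G'): step: R->1, L=7; G->plug->G->R->E->L->H->refl->F->L'->B->R'->E->plug->E
Char 5 ('F'): step: R->2, L=7; F->plug->D->R->A->L->G->refl->A->L'->C->R'->A->plug->A
Char 6 ('D'): step: R->3, L=7; D->plug->F->R->A->L->G->refl->A->L'->C->R'->E->plug->E
Char 7 ('E'): step: R->4, L=7; E->plug->E->R->H->L->C->refl->B->L'->F->R'->A->plug->A
Char 8 ('D'): step: R->5, L=7; D->plug->F->R->H->L->C->refl->B->L'->F->R'->A->plug->A
Char 9 ('C'): step: R->6, L=7; C->plug->C->R->F->L->B->refl->C->L'->H->R'->B->plug->B
Char 10 ('G'): step: R->7, L=7; G->plug->G->R->D->L->D->refl->E->L'->G->R'->A->plug->A
Char 11 ('A'): step: R->0, L->0 (L advanced); A->plug->A->R->D->L->G->refl->A->L'->E->R'->C->plug->C
Final: ciphertext=GFEEAEAABAC, RIGHT=0, LEFT=0

Answer: GFEEAEAABAC 0 0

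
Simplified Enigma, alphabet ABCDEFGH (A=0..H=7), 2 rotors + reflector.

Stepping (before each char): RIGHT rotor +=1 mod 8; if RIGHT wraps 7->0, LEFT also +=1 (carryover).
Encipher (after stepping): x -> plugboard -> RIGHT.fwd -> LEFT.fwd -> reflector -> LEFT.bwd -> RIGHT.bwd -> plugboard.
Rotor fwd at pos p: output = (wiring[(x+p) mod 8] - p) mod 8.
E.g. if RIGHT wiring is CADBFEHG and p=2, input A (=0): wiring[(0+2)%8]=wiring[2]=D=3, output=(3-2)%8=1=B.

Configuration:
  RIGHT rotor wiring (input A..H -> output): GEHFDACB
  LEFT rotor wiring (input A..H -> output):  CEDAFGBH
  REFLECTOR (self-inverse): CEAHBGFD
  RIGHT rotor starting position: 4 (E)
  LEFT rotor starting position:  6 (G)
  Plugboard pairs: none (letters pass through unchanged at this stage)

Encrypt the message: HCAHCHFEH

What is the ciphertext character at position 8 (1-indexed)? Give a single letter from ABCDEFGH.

Char 1 ('H'): step: R->5, L=6; H->plug->H->R->G->L->H->refl->D->L'->A->R'->G->plug->G
Char 2 ('C'): step: R->6, L=6; C->plug->C->R->A->L->D->refl->H->L'->G->R'->D->plug->D
Char 3 ('A'): step: R->7, L=6; A->plug->A->R->C->L->E->refl->B->L'->B->R'->G->plug->G
Char 4 ('H'): step: R->0, L->7 (L advanced); H->plug->H->R->B->L->D->refl->H->L'->G->R'->A->plug->A
Char 5 ('C'): step: R->1, L=7; C->plug->C->R->E->L->B->refl->E->L'->D->R'->A->plug->A
Char 6 ('H'): step: R->2, L=7; H->plug->H->R->C->L->F->refl->G->L'->F->R'->A->plug->A
Char 7 ('F'): step: R->3, L=7; F->plug->F->R->D->L->E->refl->B->L'->E->R'->H->plug->H
Char 8 ('E'): step: R->4, L=7; E->plug->E->R->C->L->F->refl->G->L'->F->R'->D->plug->D

D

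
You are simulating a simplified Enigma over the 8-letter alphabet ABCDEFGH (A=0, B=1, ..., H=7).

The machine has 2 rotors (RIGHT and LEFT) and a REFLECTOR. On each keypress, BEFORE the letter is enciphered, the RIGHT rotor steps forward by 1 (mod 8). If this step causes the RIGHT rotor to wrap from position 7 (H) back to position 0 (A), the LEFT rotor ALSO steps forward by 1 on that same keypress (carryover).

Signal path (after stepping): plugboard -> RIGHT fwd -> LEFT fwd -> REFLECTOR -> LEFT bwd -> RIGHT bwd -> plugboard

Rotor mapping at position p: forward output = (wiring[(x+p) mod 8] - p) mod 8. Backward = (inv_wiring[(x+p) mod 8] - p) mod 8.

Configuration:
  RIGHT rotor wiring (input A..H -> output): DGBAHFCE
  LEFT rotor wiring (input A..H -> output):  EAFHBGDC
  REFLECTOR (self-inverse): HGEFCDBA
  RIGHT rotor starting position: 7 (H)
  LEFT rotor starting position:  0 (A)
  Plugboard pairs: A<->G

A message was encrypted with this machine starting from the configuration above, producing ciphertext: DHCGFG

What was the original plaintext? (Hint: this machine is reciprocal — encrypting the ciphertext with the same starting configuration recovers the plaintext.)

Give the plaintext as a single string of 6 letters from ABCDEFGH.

Answer: GDAECA

Derivation:
Char 1 ('D'): step: R->0, L->1 (L advanced); D->plug->D->R->A->L->H->refl->A->L'->D->R'->A->plug->G
Char 2 ('H'): step: R->1, L=1; H->plug->H->R->C->L->G->refl->B->L'->G->R'->D->plug->D
Char 3 ('C'): step: R->2, L=1; C->plug->C->R->F->L->C->refl->E->L'->B->R'->G->plug->A
Char 4 ('G'): step: R->3, L=1; G->plug->A->R->F->L->C->refl->E->L'->B->R'->E->plug->E
Char 5 ('F'): step: R->4, L=1; F->plug->F->R->C->L->G->refl->B->L'->G->R'->C->plug->C
Char 6 ('G'): step: R->5, L=1; G->plug->A->R->A->L->H->refl->A->L'->D->R'->G->plug->A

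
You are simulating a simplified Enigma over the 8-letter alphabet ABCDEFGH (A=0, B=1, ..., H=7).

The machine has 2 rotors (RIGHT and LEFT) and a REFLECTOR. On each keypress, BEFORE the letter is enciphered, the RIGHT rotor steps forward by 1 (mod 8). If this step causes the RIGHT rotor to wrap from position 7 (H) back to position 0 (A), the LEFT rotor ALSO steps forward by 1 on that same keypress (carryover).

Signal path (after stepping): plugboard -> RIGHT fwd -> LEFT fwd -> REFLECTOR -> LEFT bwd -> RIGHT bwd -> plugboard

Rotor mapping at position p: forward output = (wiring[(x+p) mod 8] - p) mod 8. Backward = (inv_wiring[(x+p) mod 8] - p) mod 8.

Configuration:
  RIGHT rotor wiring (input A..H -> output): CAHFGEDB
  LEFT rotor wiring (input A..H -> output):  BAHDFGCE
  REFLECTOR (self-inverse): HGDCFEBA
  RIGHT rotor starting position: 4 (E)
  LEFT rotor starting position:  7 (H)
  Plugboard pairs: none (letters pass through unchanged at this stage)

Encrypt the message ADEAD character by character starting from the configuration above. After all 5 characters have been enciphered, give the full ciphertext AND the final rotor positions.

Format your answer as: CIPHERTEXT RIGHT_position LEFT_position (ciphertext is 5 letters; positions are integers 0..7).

Answer: HABHG 1 0

Derivation:
Char 1 ('A'): step: R->5, L=7; A->plug->A->R->H->L->D->refl->C->L'->B->R'->H->plug->H
Char 2 ('D'): step: R->6, L=7; D->plug->D->R->C->L->B->refl->G->L'->F->R'->A->plug->A
Char 3 ('E'): step: R->7, L=7; E->plug->E->R->G->L->H->refl->A->L'->D->R'->B->plug->B
Char 4 ('A'): step: R->0, L->0 (L advanced); A->plug->A->R->C->L->H->refl->A->L'->B->R'->H->plug->H
Char 5 ('D'): step: R->1, L=0; D->plug->D->R->F->L->G->refl->B->L'->A->R'->G->plug->G
Final: ciphertext=HABHG, RIGHT=1, LEFT=0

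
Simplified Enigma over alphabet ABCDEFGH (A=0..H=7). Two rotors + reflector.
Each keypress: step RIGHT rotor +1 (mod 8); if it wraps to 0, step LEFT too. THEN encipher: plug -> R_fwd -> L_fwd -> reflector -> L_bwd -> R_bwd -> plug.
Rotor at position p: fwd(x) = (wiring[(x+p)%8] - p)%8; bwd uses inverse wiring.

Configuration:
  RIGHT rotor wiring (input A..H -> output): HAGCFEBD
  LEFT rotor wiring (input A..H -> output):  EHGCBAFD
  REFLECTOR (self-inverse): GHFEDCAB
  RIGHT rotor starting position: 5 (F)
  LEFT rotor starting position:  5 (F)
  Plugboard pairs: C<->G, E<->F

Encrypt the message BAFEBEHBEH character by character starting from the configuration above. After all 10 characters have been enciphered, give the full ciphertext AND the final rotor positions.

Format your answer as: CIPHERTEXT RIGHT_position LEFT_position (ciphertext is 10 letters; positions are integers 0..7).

Char 1 ('B'): step: R->6, L=5; B->plug->B->R->F->L->B->refl->H->L'->D->R'->A->plug->A
Char 2 ('A'): step: R->7, L=5; A->plug->A->R->E->L->C->refl->F->L'->G->R'->F->plug->E
Char 3 ('F'): step: R->0, L->6 (L advanced); F->plug->E->R->F->L->E->refl->D->L'->G->R'->C->plug->G
Char 4 ('E'): step: R->1, L=6; E->plug->F->R->A->L->H->refl->B->L'->D->R'->E->plug->F
Char 5 ('B'): step: R->2, L=6; B->plug->B->R->A->L->H->refl->B->L'->D->R'->C->plug->G
Char 6 ('E'): step: R->3, L=6; E->plug->F->R->E->L->A->refl->G->L'->C->R'->B->plug->B
Char 7 ('H'): step: R->4, L=6; H->plug->H->R->G->L->D->refl->E->L'->F->R'->C->plug->G
Char 8 ('B'): step: R->5, L=6; B->plug->B->R->E->L->A->refl->G->L'->C->R'->D->plug->D
Char 9 ('E'): step: R->6, L=6; E->plug->F->R->E->L->A->refl->G->L'->C->R'->D->plug->D
Char 10 ('H'): step: R->7, L=6; H->plug->H->R->C->L->G->refl->A->L'->E->R'->A->plug->A
Final: ciphertext=AEGFGBGDDA, RIGHT=7, LEFT=6

Answer: AEGFGBGDDA 7 6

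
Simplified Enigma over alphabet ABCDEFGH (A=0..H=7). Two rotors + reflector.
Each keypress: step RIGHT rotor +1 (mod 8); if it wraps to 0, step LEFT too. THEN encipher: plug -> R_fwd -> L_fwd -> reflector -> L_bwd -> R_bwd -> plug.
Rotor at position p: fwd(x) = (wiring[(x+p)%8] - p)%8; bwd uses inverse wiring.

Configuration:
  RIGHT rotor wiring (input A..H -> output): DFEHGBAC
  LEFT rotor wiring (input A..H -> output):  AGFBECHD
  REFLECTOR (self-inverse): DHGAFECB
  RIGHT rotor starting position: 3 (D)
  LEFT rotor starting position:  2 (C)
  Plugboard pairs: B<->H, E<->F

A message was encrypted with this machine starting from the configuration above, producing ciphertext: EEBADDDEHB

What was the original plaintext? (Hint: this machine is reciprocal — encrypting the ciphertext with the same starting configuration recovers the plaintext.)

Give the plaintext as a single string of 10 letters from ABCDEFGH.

Char 1 ('E'): step: R->4, L=2; E->plug->F->R->B->L->H->refl->B->L'->F->R'->B->plug->H
Char 2 ('E'): step: R->5, L=2; E->plug->F->R->H->L->E->refl->F->L'->E->R'->A->plug->A
Char 3 ('B'): step: R->6, L=2; B->plug->H->R->D->L->A->refl->D->L'->A->R'->G->plug->G
Char 4 ('A'): step: R->7, L=2; A->plug->A->R->D->L->A->refl->D->L'->A->R'->E->plug->F
Char 5 ('D'): step: R->0, L->3 (L advanced); D->plug->D->R->H->L->C->refl->G->L'->A->R'->G->plug->G
Char 6 ('D'): step: R->1, L=3; D->plug->D->R->F->L->F->refl->E->L'->D->R'->B->plug->H
Char 7 ('D'): step: R->2, L=3; D->plug->D->R->H->L->C->refl->G->L'->A->R'->F->plug->E
Char 8 ('E'): step: R->3, L=3; E->plug->F->R->A->L->G->refl->C->L'->H->R'->E->plug->F
Char 9 ('H'): step: R->4, L=3; H->plug->B->R->F->L->F->refl->E->L'->D->R'->H->plug->B
Char 10 ('B'): step: R->5, L=3; B->plug->H->R->B->L->B->refl->H->L'->C->R'->G->plug->G

Answer: HAGFGHEFBG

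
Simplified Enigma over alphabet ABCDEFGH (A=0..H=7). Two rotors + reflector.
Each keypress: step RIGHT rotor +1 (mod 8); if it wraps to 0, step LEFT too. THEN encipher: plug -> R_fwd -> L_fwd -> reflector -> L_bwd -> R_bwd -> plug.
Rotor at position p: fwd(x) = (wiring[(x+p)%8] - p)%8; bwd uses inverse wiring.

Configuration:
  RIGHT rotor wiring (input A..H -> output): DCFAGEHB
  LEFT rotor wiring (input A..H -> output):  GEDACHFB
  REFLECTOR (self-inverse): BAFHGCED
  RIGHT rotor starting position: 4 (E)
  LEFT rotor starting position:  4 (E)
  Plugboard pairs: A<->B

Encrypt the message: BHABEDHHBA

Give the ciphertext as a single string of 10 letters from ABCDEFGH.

Char 1 ('B'): step: R->5, L=4; B->plug->A->R->H->L->E->refl->G->L'->A->R'->F->plug->F
Char 2 ('H'): step: R->6, L=4; H->plug->H->R->G->L->H->refl->D->L'->B->R'->A->plug->B
Char 3 ('A'): step: R->7, L=4; A->plug->B->R->E->L->C->refl->F->L'->D->R'->C->plug->C
Char 4 ('B'): step: R->0, L->5 (L advanced); B->plug->A->R->D->L->B->refl->A->L'->B->R'->H->plug->H
Char 5 ('E'): step: R->1, L=5; E->plug->E->R->D->L->B->refl->A->L'->B->R'->A->plug->B
Char 6 ('D'): step: R->2, L=5; D->plug->D->R->C->L->E->refl->G->L'->F->R'->E->plug->E
Char 7 ('H'): step: R->3, L=5; H->plug->H->R->C->L->E->refl->G->L'->F->R'->A->plug->B
Char 8 ('H'): step: R->4, L=5; H->plug->H->R->E->L->H->refl->D->L'->G->R'->F->plug->F
Char 9 ('B'): step: R->5, L=5; B->plug->A->R->H->L->F->refl->C->L'->A->R'->F->plug->F
Char 10 ('A'): step: R->6, L=5; A->plug->B->R->D->L->B->refl->A->L'->B->R'->A->plug->B

Answer: FBCHBEBFFB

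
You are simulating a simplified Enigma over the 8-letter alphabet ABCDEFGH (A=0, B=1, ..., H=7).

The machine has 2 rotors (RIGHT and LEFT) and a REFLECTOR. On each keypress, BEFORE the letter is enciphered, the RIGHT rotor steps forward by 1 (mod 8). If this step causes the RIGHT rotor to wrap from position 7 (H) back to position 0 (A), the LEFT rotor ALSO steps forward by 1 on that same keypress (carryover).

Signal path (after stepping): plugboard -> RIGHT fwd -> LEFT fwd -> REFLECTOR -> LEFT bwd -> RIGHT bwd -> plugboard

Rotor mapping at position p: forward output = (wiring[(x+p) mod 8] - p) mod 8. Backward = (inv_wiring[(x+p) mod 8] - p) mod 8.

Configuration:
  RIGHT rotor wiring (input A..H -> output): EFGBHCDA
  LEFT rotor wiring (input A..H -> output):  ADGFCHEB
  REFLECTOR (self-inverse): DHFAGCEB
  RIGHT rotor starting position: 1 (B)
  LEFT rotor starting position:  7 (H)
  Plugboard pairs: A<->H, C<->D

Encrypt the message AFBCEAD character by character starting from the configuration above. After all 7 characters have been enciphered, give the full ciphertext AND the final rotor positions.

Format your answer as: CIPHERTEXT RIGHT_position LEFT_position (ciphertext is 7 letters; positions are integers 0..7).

Answer: EAAECEF 0 0

Derivation:
Char 1 ('A'): step: R->2, L=7; A->plug->H->R->D->L->H->refl->B->L'->B->R'->E->plug->E
Char 2 ('F'): step: R->3, L=7; F->plug->F->R->B->L->B->refl->H->L'->D->R'->H->plug->A
Char 3 ('B'): step: R->4, L=7; B->plug->B->R->G->L->A->refl->D->L'->F->R'->H->plug->A
Char 4 ('C'): step: R->5, L=7; C->plug->D->R->H->L->F->refl->C->L'->A->R'->E->plug->E
Char 5 ('E'): step: R->6, L=7; E->plug->E->R->A->L->C->refl->F->L'->H->R'->D->plug->C
Char 6 ('A'): step: R->7, L=7; A->plug->H->R->E->L->G->refl->E->L'->C->R'->E->plug->E
Char 7 ('D'): step: R->0, L->0 (L advanced); D->plug->C->R->G->L->E->refl->G->L'->C->R'->F->plug->F
Final: ciphertext=EAAECEF, RIGHT=0, LEFT=0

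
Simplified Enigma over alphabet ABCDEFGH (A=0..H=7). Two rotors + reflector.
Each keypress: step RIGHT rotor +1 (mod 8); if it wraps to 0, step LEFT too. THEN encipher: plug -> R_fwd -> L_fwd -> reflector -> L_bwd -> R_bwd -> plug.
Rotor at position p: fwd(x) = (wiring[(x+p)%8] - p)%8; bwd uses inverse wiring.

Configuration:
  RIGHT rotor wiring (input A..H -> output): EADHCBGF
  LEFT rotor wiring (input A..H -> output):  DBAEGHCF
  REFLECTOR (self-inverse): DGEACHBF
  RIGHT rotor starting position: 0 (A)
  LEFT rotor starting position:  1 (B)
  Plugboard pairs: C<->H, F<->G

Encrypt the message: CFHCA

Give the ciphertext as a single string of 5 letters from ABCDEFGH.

Answer: DHBDC

Derivation:
Char 1 ('C'): step: R->1, L=1; C->plug->H->R->D->L->F->refl->H->L'->B->R'->D->plug->D
Char 2 ('F'): step: R->2, L=1; F->plug->G->R->C->L->D->refl->A->L'->A->R'->C->plug->H
Char 3 ('H'): step: R->3, L=1; H->plug->C->R->G->L->E->refl->C->L'->H->R'->B->plug->B
Char 4 ('C'): step: R->4, L=1; C->plug->H->R->D->L->F->refl->H->L'->B->R'->D->plug->D
Char 5 ('A'): step: R->5, L=1; A->plug->A->R->E->L->G->refl->B->L'->F->R'->H->plug->C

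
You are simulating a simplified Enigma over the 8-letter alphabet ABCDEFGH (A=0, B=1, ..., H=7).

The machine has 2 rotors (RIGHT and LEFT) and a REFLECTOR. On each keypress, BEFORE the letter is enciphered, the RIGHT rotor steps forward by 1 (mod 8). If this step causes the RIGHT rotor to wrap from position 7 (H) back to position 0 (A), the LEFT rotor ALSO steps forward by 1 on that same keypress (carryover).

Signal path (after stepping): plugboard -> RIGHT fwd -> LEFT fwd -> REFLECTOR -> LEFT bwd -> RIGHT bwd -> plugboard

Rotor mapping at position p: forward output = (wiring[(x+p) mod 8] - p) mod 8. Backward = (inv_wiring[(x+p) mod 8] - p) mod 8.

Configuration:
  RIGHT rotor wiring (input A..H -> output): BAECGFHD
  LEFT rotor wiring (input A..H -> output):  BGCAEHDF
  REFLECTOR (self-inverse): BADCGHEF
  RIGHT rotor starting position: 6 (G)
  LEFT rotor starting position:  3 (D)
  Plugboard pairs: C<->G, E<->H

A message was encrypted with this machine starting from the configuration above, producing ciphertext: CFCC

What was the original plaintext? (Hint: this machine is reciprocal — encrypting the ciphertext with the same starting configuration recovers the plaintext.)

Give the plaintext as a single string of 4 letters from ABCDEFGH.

Char 1 ('C'): step: R->7, L=3; C->plug->G->R->G->L->D->refl->C->L'->E->R'->A->plug->A
Char 2 ('F'): step: R->0, L->4 (L advanced); F->plug->F->R->F->L->C->refl->D->L'->B->R'->A->plug->A
Char 3 ('C'): step: R->1, L=4; C->plug->G->R->C->L->H->refl->F->L'->E->R'->E->plug->H
Char 4 ('C'): step: R->2, L=4; C->plug->G->R->H->L->E->refl->G->L'->G->R'->H->plug->E

Answer: AAHE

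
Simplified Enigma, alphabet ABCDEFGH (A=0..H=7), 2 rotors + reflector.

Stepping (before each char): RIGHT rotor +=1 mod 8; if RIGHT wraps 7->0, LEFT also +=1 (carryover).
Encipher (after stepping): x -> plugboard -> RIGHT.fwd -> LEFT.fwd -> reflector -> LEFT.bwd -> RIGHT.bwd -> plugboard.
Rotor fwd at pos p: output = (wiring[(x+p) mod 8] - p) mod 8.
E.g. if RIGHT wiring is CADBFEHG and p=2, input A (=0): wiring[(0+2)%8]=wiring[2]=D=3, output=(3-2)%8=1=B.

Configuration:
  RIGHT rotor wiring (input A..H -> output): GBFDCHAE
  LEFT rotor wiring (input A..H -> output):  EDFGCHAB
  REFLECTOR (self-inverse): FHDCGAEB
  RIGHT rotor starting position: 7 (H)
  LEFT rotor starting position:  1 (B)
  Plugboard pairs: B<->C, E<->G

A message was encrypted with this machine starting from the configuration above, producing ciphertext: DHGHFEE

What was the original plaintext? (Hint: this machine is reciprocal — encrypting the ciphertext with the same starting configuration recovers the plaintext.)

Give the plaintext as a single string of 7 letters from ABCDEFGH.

Char 1 ('D'): step: R->0, L->2 (L advanced); D->plug->D->R->D->L->F->refl->A->L'->C->R'->E->plug->G
Char 2 ('H'): step: R->1, L=2; H->plug->H->R->F->L->H->refl->B->L'->H->R'->F->plug->F
Char 3 ('G'): step: R->2, L=2; G->plug->E->R->G->L->C->refl->D->L'->A->R'->C->plug->B
Char 4 ('H'): step: R->3, L=2; H->plug->H->R->C->L->A->refl->F->L'->D->R'->F->plug->F
Char 5 ('F'): step: R->4, L=2; F->plug->F->R->F->L->H->refl->B->L'->H->R'->H->plug->H
Char 6 ('E'): step: R->5, L=2; E->plug->G->R->G->L->C->refl->D->L'->A->R'->F->plug->F
Char 7 ('E'): step: R->6, L=2; E->plug->G->R->E->L->G->refl->E->L'->B->R'->H->plug->H

Answer: GFBFHFH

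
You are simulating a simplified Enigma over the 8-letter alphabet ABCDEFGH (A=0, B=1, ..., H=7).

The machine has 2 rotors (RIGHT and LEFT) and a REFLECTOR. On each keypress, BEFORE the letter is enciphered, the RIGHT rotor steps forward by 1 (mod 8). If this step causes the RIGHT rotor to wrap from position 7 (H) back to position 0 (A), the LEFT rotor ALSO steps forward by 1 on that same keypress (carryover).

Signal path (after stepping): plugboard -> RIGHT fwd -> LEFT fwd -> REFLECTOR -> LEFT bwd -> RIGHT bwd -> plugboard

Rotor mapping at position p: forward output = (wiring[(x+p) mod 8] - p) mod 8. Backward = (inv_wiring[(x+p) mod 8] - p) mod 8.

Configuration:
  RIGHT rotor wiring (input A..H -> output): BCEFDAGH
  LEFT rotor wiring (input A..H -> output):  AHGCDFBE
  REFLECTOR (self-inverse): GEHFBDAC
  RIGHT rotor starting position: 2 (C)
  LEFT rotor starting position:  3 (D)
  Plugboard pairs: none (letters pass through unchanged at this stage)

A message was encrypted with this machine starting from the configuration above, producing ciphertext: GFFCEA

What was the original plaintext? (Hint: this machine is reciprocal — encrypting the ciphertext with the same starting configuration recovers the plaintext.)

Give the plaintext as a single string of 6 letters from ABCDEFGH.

Char 1 ('G'): step: R->3, L=3; G->plug->G->R->H->L->D->refl->F->L'->F->R'->C->plug->C
Char 2 ('F'): step: R->4, L=3; F->plug->F->R->G->L->E->refl->B->L'->E->R'->B->plug->B
Char 3 ('F'): step: R->5, L=3; F->plug->F->R->H->L->D->refl->F->L'->F->R'->E->plug->E
Char 4 ('C'): step: R->6, L=3; C->plug->C->R->D->L->G->refl->A->L'->B->R'->B->plug->B
Char 5 ('E'): step: R->7, L=3; E->plug->E->R->G->L->E->refl->B->L'->E->R'->F->plug->F
Char 6 ('A'): step: R->0, L->4 (L advanced); A->plug->A->R->B->L->B->refl->E->L'->E->R'->C->plug->C

Answer: CBEBFC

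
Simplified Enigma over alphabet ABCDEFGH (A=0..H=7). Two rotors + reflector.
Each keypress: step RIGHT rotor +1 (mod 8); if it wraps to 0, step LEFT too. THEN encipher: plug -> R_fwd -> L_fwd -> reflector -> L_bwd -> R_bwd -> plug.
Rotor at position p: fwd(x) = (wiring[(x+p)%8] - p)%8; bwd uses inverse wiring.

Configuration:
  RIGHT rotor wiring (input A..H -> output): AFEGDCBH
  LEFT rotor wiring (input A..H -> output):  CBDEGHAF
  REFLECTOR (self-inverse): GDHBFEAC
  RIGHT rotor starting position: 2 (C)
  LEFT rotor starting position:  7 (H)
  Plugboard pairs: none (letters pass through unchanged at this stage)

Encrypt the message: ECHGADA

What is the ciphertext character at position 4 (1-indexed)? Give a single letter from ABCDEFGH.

Char 1 ('E'): step: R->3, L=7; E->plug->E->R->E->L->F->refl->E->L'->D->R'->A->plug->A
Char 2 ('C'): step: R->4, L=7; C->plug->C->R->F->L->H->refl->C->L'->C->R'->H->plug->H
Char 3 ('H'): step: R->5, L=7; H->plug->H->R->G->L->A->refl->G->L'->A->R'->E->plug->E
Char 4 ('G'): step: R->6, L=7; G->plug->G->R->F->L->H->refl->C->L'->C->R'->C->plug->C

C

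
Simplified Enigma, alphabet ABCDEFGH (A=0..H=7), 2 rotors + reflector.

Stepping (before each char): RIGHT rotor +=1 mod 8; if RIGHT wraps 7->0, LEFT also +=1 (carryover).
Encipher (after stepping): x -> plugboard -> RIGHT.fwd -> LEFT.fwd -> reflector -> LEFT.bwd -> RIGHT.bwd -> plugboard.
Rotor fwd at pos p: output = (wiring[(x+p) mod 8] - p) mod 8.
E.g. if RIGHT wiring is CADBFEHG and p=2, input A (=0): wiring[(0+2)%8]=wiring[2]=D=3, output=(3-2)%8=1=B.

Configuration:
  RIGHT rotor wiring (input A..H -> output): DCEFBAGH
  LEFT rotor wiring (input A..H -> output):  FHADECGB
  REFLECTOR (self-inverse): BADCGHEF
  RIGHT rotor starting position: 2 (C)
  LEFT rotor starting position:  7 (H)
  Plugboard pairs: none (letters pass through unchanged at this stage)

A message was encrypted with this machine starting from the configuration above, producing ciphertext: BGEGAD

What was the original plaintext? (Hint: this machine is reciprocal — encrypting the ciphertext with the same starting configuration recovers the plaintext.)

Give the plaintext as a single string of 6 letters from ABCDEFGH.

Char 1 ('B'): step: R->3, L=7; B->plug->B->R->G->L->D->refl->C->L'->A->R'->F->plug->F
Char 2 ('G'): step: R->4, L=7; G->plug->G->R->A->L->C->refl->D->L'->G->R'->F->plug->F
Char 3 ('E'): step: R->5, L=7; E->plug->E->R->F->L->F->refl->H->L'->H->R'->F->plug->F
Char 4 ('G'): step: R->6, L=7; G->plug->G->R->D->L->B->refl->A->L'->C->R'->H->plug->H
Char 5 ('A'): step: R->7, L=7; A->plug->A->R->A->L->C->refl->D->L'->G->R'->E->plug->E
Char 6 ('D'): step: R->0, L->0 (L advanced); D->plug->D->R->F->L->C->refl->D->L'->D->R'->A->plug->A

Answer: FFFHEA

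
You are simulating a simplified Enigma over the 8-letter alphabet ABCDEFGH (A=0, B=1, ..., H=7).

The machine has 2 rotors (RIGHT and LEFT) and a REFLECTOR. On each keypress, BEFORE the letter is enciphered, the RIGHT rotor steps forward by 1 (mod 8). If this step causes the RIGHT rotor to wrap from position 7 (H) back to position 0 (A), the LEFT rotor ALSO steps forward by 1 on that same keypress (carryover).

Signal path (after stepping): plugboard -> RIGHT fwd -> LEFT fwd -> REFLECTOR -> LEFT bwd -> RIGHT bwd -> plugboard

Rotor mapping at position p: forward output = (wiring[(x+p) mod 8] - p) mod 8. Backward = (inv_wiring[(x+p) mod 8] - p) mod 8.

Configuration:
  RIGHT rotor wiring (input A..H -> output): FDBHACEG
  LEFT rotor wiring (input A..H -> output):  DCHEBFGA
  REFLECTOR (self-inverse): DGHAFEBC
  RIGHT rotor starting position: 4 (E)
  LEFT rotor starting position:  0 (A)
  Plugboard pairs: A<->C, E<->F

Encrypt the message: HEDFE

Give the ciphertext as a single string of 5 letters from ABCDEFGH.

Char 1 ('H'): step: R->5, L=0; H->plug->H->R->D->L->E->refl->F->L'->F->R'->A->plug->C
Char 2 ('E'): step: R->6, L=0; E->plug->F->R->B->L->C->refl->H->L'->C->R'->G->plug->G
Char 3 ('D'): step: R->7, L=0; D->plug->D->R->C->L->H->refl->C->L'->B->R'->F->plug->E
Char 4 ('F'): step: R->0, L->1 (L advanced); F->plug->E->R->A->L->B->refl->G->L'->B->R'->C->plug->A
Char 5 ('E'): step: R->1, L=1; E->plug->F->R->D->L->A->refl->D->L'->C->R'->A->plug->C

Answer: CGEAC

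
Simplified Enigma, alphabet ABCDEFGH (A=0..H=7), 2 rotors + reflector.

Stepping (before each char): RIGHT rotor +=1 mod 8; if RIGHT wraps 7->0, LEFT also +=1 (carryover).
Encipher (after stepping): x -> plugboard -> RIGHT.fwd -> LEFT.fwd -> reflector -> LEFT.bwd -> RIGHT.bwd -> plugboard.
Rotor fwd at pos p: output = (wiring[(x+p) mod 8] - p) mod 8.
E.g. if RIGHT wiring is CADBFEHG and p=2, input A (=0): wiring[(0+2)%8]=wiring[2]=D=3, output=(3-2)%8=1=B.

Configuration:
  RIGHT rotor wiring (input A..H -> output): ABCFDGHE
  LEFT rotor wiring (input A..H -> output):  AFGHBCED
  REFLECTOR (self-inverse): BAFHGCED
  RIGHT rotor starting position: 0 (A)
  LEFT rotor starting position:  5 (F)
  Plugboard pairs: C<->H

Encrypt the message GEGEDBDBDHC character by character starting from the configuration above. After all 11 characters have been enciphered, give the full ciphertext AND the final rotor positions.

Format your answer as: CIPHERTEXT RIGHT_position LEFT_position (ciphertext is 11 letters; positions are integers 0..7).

Answer: BDBFACBHBFB 3 6

Derivation:
Char 1 ('G'): step: R->1, L=5; G->plug->G->R->D->L->D->refl->H->L'->B->R'->B->plug->B
Char 2 ('E'): step: R->2, L=5; E->plug->E->R->F->L->B->refl->A->L'->E->R'->D->plug->D
Char 3 ('G'): step: R->3, L=5; G->plug->G->R->G->L->C->refl->F->L'->A->R'->B->plug->B
Char 4 ('E'): step: R->4, L=5; E->plug->E->R->E->L->A->refl->B->L'->F->R'->F->plug->F
Char 5 ('D'): step: R->5, L=5; D->plug->D->R->D->L->D->refl->H->L'->B->R'->A->plug->A
Char 6 ('B'): step: R->6, L=5; B->plug->B->R->G->L->C->refl->F->L'->A->R'->H->plug->C
Char 7 ('D'): step: R->7, L=5; D->plug->D->R->D->L->D->refl->H->L'->B->R'->B->plug->B
Char 8 ('B'): step: R->0, L->6 (L advanced); B->plug->B->R->B->L->F->refl->C->L'->C->R'->C->plug->H
Char 9 ('D'): step: R->1, L=6; D->plug->D->R->C->L->C->refl->F->L'->B->R'->B->plug->B
Char 10 ('H'): step: R->2, L=6; H->plug->C->R->B->L->F->refl->C->L'->C->R'->F->plug->F
Char 11 ('C'): step: R->3, L=6; C->plug->H->R->H->L->E->refl->G->L'->A->R'->B->plug->B
Final: ciphertext=BDBFACBHBFB, RIGHT=3, LEFT=6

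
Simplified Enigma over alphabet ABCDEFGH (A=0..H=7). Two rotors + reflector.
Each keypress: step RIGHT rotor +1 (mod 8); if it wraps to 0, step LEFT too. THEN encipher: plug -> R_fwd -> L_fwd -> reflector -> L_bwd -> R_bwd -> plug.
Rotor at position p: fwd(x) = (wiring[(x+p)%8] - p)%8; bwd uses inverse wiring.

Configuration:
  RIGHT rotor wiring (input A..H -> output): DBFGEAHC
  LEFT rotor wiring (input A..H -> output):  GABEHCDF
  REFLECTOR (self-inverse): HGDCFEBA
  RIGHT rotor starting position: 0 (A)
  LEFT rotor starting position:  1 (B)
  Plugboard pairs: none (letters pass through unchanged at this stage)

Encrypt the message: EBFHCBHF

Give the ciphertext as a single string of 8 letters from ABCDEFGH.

Char 1 ('E'): step: R->1, L=1; E->plug->E->R->H->L->F->refl->E->L'->G->R'->F->plug->F
Char 2 ('B'): step: R->2, L=1; B->plug->B->R->E->L->B->refl->G->L'->D->R'->A->plug->A
Char 3 ('F'): step: R->3, L=1; F->plug->F->R->A->L->H->refl->A->L'->B->R'->B->plug->B
Char 4 ('H'): step: R->4, L=1; H->plug->H->R->C->L->D->refl->C->L'->F->R'->F->plug->F
Char 5 ('C'): step: R->5, L=1; C->plug->C->R->F->L->C->refl->D->L'->C->R'->B->plug->B
Char 6 ('B'): step: R->6, L=1; B->plug->B->R->E->L->B->refl->G->L'->D->R'->D->plug->D
Char 7 ('H'): step: R->7, L=1; H->plug->H->R->A->L->H->refl->A->L'->B->R'->G->plug->G
Char 8 ('F'): step: R->0, L->2 (L advanced); F->plug->F->R->A->L->H->refl->A->L'->D->R'->A->plug->A

Answer: FABFBDGA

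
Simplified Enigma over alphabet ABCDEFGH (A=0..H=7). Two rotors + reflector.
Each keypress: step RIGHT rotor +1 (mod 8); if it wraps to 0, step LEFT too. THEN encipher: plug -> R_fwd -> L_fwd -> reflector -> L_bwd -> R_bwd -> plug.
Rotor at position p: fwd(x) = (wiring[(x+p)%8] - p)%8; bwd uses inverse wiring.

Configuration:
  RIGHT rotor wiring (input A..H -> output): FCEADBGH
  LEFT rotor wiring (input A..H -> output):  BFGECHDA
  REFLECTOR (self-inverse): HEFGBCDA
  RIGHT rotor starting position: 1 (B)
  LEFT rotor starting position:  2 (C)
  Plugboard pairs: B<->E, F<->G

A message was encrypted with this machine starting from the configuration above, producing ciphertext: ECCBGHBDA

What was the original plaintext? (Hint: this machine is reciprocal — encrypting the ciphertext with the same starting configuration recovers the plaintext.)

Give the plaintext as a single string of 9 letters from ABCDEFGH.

Answer: AGGGBDGBH

Derivation:
Char 1 ('E'): step: R->2, L=2; E->plug->B->R->G->L->H->refl->A->L'->C->R'->A->plug->A
Char 2 ('C'): step: R->3, L=2; C->plug->C->R->G->L->H->refl->A->L'->C->R'->F->plug->G
Char 3 ('C'): step: R->4, L=2; C->plug->C->R->C->L->A->refl->H->L'->G->R'->F->plug->G
Char 4 ('B'): step: R->5, L=2; B->plug->E->R->F->L->G->refl->D->L'->H->R'->F->plug->G
Char 5 ('G'): step: R->6, L=2; G->plug->F->R->C->L->A->refl->H->L'->G->R'->E->plug->B
Char 6 ('H'): step: R->7, L=2; H->plug->H->R->H->L->D->refl->G->L'->F->R'->D->plug->D
Char 7 ('B'): step: R->0, L->3 (L advanced); B->plug->E->R->D->L->A->refl->H->L'->B->R'->F->plug->G
Char 8 ('D'): step: R->1, L=3; D->plug->D->R->C->L->E->refl->B->L'->A->R'->E->plug->B
Char 9 ('A'): step: R->2, L=3; A->plug->A->R->C->L->E->refl->B->L'->A->R'->H->plug->H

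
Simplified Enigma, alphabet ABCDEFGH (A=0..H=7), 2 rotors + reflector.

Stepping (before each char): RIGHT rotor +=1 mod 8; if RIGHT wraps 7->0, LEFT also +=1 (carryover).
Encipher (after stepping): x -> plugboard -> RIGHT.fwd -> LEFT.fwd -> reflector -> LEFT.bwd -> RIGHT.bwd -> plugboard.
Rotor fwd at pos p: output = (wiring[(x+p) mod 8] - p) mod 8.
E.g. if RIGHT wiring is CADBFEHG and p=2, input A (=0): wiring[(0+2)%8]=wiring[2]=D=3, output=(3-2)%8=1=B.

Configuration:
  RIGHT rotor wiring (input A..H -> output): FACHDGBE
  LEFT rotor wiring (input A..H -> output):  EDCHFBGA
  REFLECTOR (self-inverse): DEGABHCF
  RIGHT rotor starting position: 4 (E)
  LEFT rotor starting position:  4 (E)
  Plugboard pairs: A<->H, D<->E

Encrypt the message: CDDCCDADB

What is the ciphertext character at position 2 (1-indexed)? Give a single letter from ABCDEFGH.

Char 1 ('C'): step: R->5, L=4; C->plug->C->R->H->L->D->refl->A->L'->E->R'->B->plug->B
Char 2 ('D'): step: R->6, L=4; D->plug->E->R->E->L->A->refl->D->L'->H->R'->C->plug->C

C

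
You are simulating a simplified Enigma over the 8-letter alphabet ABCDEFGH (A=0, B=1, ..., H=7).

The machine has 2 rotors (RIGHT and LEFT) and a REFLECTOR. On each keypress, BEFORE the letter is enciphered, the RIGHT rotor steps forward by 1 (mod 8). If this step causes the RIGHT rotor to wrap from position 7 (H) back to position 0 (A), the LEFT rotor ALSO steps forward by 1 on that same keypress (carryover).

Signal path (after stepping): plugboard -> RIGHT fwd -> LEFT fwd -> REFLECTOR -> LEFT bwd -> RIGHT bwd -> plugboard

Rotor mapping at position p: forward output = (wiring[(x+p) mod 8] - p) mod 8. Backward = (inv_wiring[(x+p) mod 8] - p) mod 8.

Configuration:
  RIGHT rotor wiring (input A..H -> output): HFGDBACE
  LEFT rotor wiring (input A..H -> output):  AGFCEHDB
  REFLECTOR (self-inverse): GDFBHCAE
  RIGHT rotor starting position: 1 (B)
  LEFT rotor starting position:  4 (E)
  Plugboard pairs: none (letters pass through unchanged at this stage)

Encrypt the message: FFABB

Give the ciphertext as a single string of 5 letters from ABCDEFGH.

Char 1 ('F'): step: R->2, L=4; F->plug->F->R->C->L->H->refl->E->L'->E->R'->A->plug->A
Char 2 ('F'): step: R->3, L=4; F->plug->F->R->E->L->E->refl->H->L'->C->R'->G->plug->G
Char 3 ('A'): step: R->4, L=4; A->plug->A->R->F->L->C->refl->F->L'->D->R'->E->plug->E
Char 4 ('B'): step: R->5, L=4; B->plug->B->R->F->L->C->refl->F->L'->D->R'->A->plug->A
Char 5 ('B'): step: R->6, L=4; B->plug->B->R->G->L->B->refl->D->L'->B->R'->C->plug->C

Answer: AGEAC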